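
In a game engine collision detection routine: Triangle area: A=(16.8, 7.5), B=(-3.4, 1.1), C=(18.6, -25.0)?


Area = |x_A(y_B-y_C) + x_B(y_C-y_A) + x_C(y_A-y_B)|/2
= |438.48 + 110.5 + 119.04|/2
= 668.02/2 = 334.01

334.01


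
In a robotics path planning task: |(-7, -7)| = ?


|u| = sqrt((-7)^2 + (-7)^2) = sqrt(98) = 9.8995

9.8995


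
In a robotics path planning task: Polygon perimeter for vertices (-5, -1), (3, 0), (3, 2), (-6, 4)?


Sides: (-5, -1)->(3, 0): sqrt(65) = 8.062258, (3, 0)->(3, 2): sqrt(4) = 2, (3, 2)->(-6, 4): sqrt(85) = 9.219544, (-6, 4)->(-5, -1): sqrt(26) = 5.09902
Sum = 24.380822
Perimeter = 24.3808

24.3808


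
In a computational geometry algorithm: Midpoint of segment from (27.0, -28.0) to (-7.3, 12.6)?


M = ((27+(-7.3))/2, ((-28)+12.6)/2)
= (9.85, -7.7)

(9.85, -7.7)


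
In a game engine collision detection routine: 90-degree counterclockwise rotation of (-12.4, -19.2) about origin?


90° CCW: (x,y) -> (-y, x)
(-12.4,-19.2) -> (19.2, -12.4)

(19.2, -12.4)


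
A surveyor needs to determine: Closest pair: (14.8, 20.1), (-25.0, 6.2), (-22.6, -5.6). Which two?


d(P0,P1) = 42.1574, d(P0,P2) = 45.379, d(P1,P2) = 12.0416
Closest: P1 and P2

Closest pair: (-25.0, 6.2) and (-22.6, -5.6), distance = 12.0416


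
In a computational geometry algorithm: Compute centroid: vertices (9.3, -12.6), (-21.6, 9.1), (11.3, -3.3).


Centroid = ((x_A+x_B+x_C)/3, (y_A+y_B+y_C)/3)
= ((9.3+(-21.6)+11.3)/3, ((-12.6)+9.1+(-3.3))/3)
= (-0.3333, -2.2667)

(-0.3333, -2.2667)


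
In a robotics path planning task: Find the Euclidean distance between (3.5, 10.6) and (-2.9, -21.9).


dx=-6.4, dy=-32.5
d^2 = (-6.4)^2 + (-32.5)^2 = 1097.21
d = sqrt(1097.21) = 33.1242

33.1242


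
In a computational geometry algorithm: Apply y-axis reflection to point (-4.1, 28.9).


Reflection over y-axis: (x,y) -> (-x,y)
(-4.1, 28.9) -> (4.1, 28.9)

(4.1, 28.9)


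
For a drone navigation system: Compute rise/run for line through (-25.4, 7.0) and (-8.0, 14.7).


slope = (y2-y1)/(x2-x1) = (14.7-7)/((-8)-(-25.4)) = 7.7/17.4 = 0.4425

0.4425


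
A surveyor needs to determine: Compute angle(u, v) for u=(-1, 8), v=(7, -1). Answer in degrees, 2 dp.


u.v = -15, |u| = sqrt(65) = 8.0623, |v| = sqrt(50) = 7.0711
cos(theta) = u.v/(|u||v|) = -15/sqrt(3250) = -0.263117
theta = acos(-0.263117) = 105.26 degrees

105.26 degrees


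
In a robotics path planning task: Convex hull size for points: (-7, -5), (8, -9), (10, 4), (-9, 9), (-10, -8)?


Convex hull vertices (CCW): (-10, -8), (8, -9), (10, 4), (-9, 9)
Count = 4

4


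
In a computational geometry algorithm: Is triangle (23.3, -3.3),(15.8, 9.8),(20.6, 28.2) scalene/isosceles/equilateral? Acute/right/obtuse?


Side lengths squared: AB^2=227.86, BC^2=361.6, CA^2=999.54
Sorted: [227.86, 361.6, 999.54]
By sides: Scalene, By angles: Obtuse

Scalene, Obtuse


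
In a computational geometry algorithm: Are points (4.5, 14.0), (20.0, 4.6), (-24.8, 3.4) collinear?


Cross product: (20-4.5)*(3.4-14) - (4.6-14)*((-24.8)-4.5)
= -439.72

No, not collinear


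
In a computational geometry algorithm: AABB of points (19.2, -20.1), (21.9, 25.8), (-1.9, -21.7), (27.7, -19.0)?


x range: [-1.9, 27.7]
y range: [-21.7, 25.8]
Bounding box: (-1.9,-21.7) to (27.7,25.8)

(-1.9,-21.7) to (27.7,25.8)


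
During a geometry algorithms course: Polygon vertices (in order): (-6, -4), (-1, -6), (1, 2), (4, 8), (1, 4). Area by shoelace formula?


Shoelace sum: ((-6)*(-6) - (-1)*(-4)) + ((-1)*2 - 1*(-6)) + (1*8 - 4*2) + (4*4 - 1*8) + (1*(-4) - (-6)*4)
= 64
Area = |64|/2 = 32

32


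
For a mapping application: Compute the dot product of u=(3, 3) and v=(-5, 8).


u . v = u_x*v_x + u_y*v_y = 3*(-5) + 3*8
= (-15) + 24 = 9

9


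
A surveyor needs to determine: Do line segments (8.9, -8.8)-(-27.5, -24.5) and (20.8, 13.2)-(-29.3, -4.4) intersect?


Cross products: d1=892.76, d2=1038.69, d3=-613.97, d4=-759.9
d1*d2 < 0 and d3*d4 < 0? no

No, they don't intersect


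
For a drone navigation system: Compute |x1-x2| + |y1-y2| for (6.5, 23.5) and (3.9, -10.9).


|6.5-3.9| + |23.5-(-10.9)| = 2.6 + 34.4 = 37

37


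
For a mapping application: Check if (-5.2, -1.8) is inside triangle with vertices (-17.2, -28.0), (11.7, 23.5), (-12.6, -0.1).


Cross products: AB x AP = 139.18, BC x BP = 215.95, CA x CP = 214.28
All same sign? yes

Yes, inside


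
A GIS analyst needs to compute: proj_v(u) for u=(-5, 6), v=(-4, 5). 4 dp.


u.v = 50, |v| = sqrt(41) = 6.4031
Scalar projection = u.v / |v| = 50 / sqrt(41) = 7.8087

7.8087


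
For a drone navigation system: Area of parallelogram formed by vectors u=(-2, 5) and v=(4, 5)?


|u x v| = |(-2)*5 - 5*4|
= |(-10) - 20| = 30

30


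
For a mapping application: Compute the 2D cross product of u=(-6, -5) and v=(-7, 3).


u x v = u_x*v_y - u_y*v_x = (-6)*3 - (-5)*(-7)
= (-18) - 35 = -53

-53


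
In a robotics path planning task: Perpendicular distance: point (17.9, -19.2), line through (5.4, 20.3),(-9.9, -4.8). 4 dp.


|cross product| = 918.1
|line direction| = sqrt(864.1) = 29.3956
Distance = 918.1/sqrt(864.1) = 31.2326

31.2326


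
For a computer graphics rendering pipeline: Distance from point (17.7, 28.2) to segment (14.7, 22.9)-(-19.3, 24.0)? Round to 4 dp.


Project P onto AB: t = 0 (clamped to [0,1])
Closest point on segment: (14.7, 22.9)
Distance: 6.0902

6.0902


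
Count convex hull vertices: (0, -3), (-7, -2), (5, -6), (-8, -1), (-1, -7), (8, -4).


Convex hull vertices (CCW): (-8, -1), (-7, -2), (-1, -7), (5, -6), (8, -4)
Count = 5

5


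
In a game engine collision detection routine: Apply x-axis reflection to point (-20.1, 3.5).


Reflection over x-axis: (x,y) -> (x,-y)
(-20.1, 3.5) -> (-20.1, -3.5)

(-20.1, -3.5)


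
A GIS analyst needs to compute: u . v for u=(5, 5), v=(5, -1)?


u . v = u_x*v_x + u_y*v_y = 5*5 + 5*(-1)
= 25 + (-5) = 20

20


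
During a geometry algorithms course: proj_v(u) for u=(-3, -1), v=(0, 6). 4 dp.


u.v = -6, |v| = sqrt(36) = 6
Scalar projection = u.v / |v| = -6 / sqrt(36) = -1

-1


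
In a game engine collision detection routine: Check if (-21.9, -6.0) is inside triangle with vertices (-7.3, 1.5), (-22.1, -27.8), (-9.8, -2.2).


Cross products: AB x AP = -316.78, BC x BP = 263.02, CA x CP = 35.27
All same sign? no

No, outside


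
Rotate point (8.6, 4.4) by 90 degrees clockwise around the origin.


90° CW: (x,y) -> (y, -x)
(8.6,4.4) -> (4.4, -8.6)

(4.4, -8.6)


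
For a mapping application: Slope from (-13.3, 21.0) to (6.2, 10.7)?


slope = (y2-y1)/(x2-x1) = (10.7-21)/(6.2-(-13.3)) = (-10.3)/19.5 = -0.5282

-0.5282


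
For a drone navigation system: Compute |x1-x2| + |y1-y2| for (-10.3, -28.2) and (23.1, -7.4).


|(-10.3)-23.1| + |(-28.2)-(-7.4)| = 33.4 + 20.8 = 54.2

54.2


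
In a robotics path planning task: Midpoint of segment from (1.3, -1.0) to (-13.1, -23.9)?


M = ((1.3+(-13.1))/2, ((-1)+(-23.9))/2)
= (-5.9, -12.45)

(-5.9, -12.45)


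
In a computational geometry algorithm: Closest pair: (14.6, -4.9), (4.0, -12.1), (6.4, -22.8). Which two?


d(P0,P1) = 12.8141, d(P0,P2) = 19.6888, d(P1,P2) = 10.9659
Closest: P1 and P2

Closest pair: (4.0, -12.1) and (6.4, -22.8), distance = 10.9659


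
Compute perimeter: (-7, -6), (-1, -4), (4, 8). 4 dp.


Sides: (-7, -6)->(-1, -4): sqrt(40) = 6.324555, (-1, -4)->(4, 8): sqrt(169) = 13, (4, 8)->(-7, -6): sqrt(317) = 17.804494
Sum = 37.129049
Perimeter = 37.129

37.129


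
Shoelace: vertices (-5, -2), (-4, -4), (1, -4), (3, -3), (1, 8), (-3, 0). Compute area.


Shoelace sum: ((-5)*(-4) - (-4)*(-2)) + ((-4)*(-4) - 1*(-4)) + (1*(-3) - 3*(-4)) + (3*8 - 1*(-3)) + (1*0 - (-3)*8) + ((-3)*(-2) - (-5)*0)
= 98
Area = |98|/2 = 49

49


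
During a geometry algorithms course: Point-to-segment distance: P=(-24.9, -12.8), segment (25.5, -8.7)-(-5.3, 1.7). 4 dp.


Project P onto AB: t = 1 (clamped to [0,1])
Closest point on segment: (-5.3, 1.7)
Distance: 24.3805

24.3805


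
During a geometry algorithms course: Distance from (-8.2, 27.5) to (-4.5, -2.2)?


dx=3.7, dy=-29.7
d^2 = 3.7^2 + (-29.7)^2 = 895.78
d = sqrt(895.78) = 29.9296

29.9296


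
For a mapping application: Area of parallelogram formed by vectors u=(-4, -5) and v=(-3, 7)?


|u x v| = |(-4)*7 - (-5)*(-3)|
= |(-28) - 15| = 43

43


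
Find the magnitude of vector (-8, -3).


|u| = sqrt((-8)^2 + (-3)^2) = sqrt(73) = 8.544

8.544


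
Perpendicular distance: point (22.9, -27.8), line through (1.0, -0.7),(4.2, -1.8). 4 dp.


|cross product| = 62.63
|line direction| = sqrt(11.45) = 3.3838
Distance = 62.63/sqrt(11.45) = 18.5089

18.5089


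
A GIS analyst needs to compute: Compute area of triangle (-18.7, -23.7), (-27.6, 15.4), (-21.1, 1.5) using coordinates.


Area = |x_A(y_B-y_C) + x_B(y_C-y_A) + x_C(y_A-y_B)|/2
= |(-259.93) + (-695.52) + 825.01|/2
= 130.44/2 = 65.22

65.22


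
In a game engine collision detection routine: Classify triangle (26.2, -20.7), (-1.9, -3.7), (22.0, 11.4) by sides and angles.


Side lengths squared: AB^2=1078.61, BC^2=799.22, CA^2=1048.05
Sorted: [799.22, 1048.05, 1078.61]
By sides: Scalene, By angles: Acute

Scalene, Acute


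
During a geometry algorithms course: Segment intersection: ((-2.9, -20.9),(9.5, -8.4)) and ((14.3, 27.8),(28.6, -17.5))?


Cross products: d1=-1475.57, d2=-735.1, d3=388.88, d4=-351.59
d1*d2 < 0 and d3*d4 < 0? no

No, they don't intersect


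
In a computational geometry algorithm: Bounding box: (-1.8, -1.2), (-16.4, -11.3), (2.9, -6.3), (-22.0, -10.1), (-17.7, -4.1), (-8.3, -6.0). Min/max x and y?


x range: [-22, 2.9]
y range: [-11.3, -1.2]
Bounding box: (-22,-11.3) to (2.9,-1.2)

(-22,-11.3) to (2.9,-1.2)


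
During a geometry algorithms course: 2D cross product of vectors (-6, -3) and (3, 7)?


u x v = u_x*v_y - u_y*v_x = (-6)*7 - (-3)*3
= (-42) - (-9) = -33

-33


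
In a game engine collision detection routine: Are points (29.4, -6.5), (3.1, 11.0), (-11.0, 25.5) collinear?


Cross product: (3.1-29.4)*(25.5-(-6.5)) - (11-(-6.5))*((-11)-29.4)
= -134.6

No, not collinear


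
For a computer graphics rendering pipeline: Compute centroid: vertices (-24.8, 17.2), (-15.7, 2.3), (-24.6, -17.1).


Centroid = ((x_A+x_B+x_C)/3, (y_A+y_B+y_C)/3)
= (((-24.8)+(-15.7)+(-24.6))/3, (17.2+2.3+(-17.1))/3)
= (-21.7, 0.8)

(-21.7, 0.8)


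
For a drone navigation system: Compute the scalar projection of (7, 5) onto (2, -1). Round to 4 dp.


u.v = 9, |v| = sqrt(5) = 2.2361
Scalar projection = u.v / |v| = 9 / sqrt(5) = 4.0249

4.0249


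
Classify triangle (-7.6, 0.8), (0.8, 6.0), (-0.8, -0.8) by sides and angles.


Side lengths squared: AB^2=97.6, BC^2=48.8, CA^2=48.8
Sorted: [48.8, 48.8, 97.6]
By sides: Isosceles, By angles: Right

Isosceles, Right


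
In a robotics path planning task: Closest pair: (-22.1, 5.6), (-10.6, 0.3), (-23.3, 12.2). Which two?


d(P0,P1) = 12.6625, d(P0,P2) = 6.7082, d(P1,P2) = 17.404
Closest: P0 and P2

Closest pair: (-22.1, 5.6) and (-23.3, 12.2), distance = 6.7082


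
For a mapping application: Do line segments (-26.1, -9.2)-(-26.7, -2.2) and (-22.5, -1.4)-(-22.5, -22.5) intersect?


Cross products: d1=-75.96, d2=-88.62, d3=-29.88, d4=-17.22
d1*d2 < 0 and d3*d4 < 0? no

No, they don't intersect


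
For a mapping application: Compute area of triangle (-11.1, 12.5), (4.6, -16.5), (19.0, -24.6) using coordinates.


Area = |x_A(y_B-y_C) + x_B(y_C-y_A) + x_C(y_A-y_B)|/2
= |(-89.91) + (-170.66) + 551|/2
= 290.43/2 = 145.215

145.215


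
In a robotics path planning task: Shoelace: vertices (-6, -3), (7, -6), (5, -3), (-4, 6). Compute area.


Shoelace sum: ((-6)*(-6) - 7*(-3)) + (7*(-3) - 5*(-6)) + (5*6 - (-4)*(-3)) + ((-4)*(-3) - (-6)*6)
= 132
Area = |132|/2 = 66

66


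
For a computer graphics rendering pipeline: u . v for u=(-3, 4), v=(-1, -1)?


u . v = u_x*v_x + u_y*v_y = (-3)*(-1) + 4*(-1)
= 3 + (-4) = -1

-1


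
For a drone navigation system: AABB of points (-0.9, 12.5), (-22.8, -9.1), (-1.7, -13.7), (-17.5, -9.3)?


x range: [-22.8, -0.9]
y range: [-13.7, 12.5]
Bounding box: (-22.8,-13.7) to (-0.9,12.5)

(-22.8,-13.7) to (-0.9,12.5)


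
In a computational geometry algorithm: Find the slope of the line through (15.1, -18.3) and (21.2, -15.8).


slope = (y2-y1)/(x2-x1) = ((-15.8)-(-18.3))/(21.2-15.1) = 2.5/6.1 = 0.4098

0.4098


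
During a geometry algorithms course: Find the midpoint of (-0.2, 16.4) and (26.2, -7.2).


M = (((-0.2)+26.2)/2, (16.4+(-7.2))/2)
= (13, 4.6)

(13, 4.6)


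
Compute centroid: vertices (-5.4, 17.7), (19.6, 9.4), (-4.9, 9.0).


Centroid = ((x_A+x_B+x_C)/3, (y_A+y_B+y_C)/3)
= (((-5.4)+19.6+(-4.9))/3, (17.7+9.4+9)/3)
= (3.1, 12.0333)

(3.1, 12.0333)


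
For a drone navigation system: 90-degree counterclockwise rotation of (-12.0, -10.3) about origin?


90° CCW: (x,y) -> (-y, x)
(-12,-10.3) -> (10.3, -12)

(10.3, -12)


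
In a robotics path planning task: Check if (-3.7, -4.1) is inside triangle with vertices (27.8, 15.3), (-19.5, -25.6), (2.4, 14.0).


Cross products: AB x AP = -370.73, BC x BP = -154.83, CA x CP = -451.81
All same sign? yes

Yes, inside


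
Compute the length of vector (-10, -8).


|u| = sqrt((-10)^2 + (-8)^2) = sqrt(164) = 12.8062

12.8062


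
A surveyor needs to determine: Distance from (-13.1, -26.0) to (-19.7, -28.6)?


dx=-6.6, dy=-2.6
d^2 = (-6.6)^2 + (-2.6)^2 = 50.32
d = sqrt(50.32) = 7.0937

7.0937


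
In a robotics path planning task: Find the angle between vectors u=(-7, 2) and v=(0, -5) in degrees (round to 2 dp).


u.v = -10, |u| = sqrt(53) = 7.2801, |v| = sqrt(25) = 5
cos(theta) = u.v/(|u||v|) = -10/sqrt(1325) = -0.274721
theta = acos(-0.274721) = 105.95 degrees

105.95 degrees


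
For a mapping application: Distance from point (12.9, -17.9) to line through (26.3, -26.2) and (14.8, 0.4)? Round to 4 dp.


|cross product| = 260.99
|line direction| = sqrt(839.81) = 28.9795
Distance = 260.99/sqrt(839.81) = 9.006

9.006


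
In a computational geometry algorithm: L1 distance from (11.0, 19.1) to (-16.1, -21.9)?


|11-(-16.1)| + |19.1-(-21.9)| = 27.1 + 41 = 68.1

68.1


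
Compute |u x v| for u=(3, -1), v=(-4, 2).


|u x v| = |3*2 - (-1)*(-4)|
= |6 - 4| = 2

2


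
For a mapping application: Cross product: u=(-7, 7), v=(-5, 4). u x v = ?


u x v = u_x*v_y - u_y*v_x = (-7)*4 - 7*(-5)
= (-28) - (-35) = 7

7


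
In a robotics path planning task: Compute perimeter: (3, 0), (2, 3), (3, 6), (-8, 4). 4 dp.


Sides: (3, 0)->(2, 3): sqrt(10) = 3.162278, (2, 3)->(3, 6): sqrt(10) = 3.162278, (3, 6)->(-8, 4): sqrt(125) = 11.18034, (-8, 4)->(3, 0): sqrt(137) = 11.7047
Sum = 29.209596
Perimeter = 29.2096

29.2096


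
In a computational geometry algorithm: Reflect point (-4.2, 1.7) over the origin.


Reflection over origin: (x,y) -> (-x,-y)
(-4.2, 1.7) -> (4.2, -1.7)

(4.2, -1.7)


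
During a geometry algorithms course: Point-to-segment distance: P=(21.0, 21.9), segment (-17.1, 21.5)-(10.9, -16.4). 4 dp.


Project P onto AB: t = 0.4736 (clamped to [0,1])
Closest point on segment: (-3.8385, 3.5496)
Distance: 30.8818

30.8818


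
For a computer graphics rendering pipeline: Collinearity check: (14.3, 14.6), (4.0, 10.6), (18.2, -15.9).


Cross product: (4-14.3)*((-15.9)-14.6) - (10.6-14.6)*(18.2-14.3)
= 329.75

No, not collinear


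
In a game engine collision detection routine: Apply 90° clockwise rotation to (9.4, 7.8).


90° CW: (x,y) -> (y, -x)
(9.4,7.8) -> (7.8, -9.4)

(7.8, -9.4)


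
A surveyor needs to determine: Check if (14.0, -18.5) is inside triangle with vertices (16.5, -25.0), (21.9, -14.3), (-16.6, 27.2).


Cross products: AB x AP = 61.85, BC x BP = 489.55, CA x CP = 84.65
All same sign? yes

Yes, inside


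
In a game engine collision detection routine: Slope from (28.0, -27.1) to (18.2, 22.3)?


slope = (y2-y1)/(x2-x1) = (22.3-(-27.1))/(18.2-28) = 49.4/(-9.8) = -5.0408

-5.0408


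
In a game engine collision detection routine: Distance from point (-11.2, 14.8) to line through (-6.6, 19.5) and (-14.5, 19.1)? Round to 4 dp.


|cross product| = 35.29
|line direction| = sqrt(62.57) = 7.9101
Distance = 35.29/sqrt(62.57) = 4.4614

4.4614


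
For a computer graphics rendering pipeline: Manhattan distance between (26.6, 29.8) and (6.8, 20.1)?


|26.6-6.8| + |29.8-20.1| = 19.8 + 9.7 = 29.5

29.5


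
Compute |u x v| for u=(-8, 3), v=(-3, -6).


|u x v| = |(-8)*(-6) - 3*(-3)|
= |48 - (-9)| = 57

57


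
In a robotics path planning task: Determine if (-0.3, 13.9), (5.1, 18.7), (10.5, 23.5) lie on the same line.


Cross product: (5.1-(-0.3))*(23.5-13.9) - (18.7-13.9)*(10.5-(-0.3))
= 0

Yes, collinear


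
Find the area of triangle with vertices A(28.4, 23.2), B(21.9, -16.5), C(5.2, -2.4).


Area = |x_A(y_B-y_C) + x_B(y_C-y_A) + x_C(y_A-y_B)|/2
= |(-400.44) + (-560.64) + 206.44|/2
= 754.64/2 = 377.32

377.32


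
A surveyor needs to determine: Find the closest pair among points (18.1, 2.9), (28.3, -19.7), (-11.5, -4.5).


d(P0,P1) = 24.7952, d(P0,P2) = 30.511, d(P1,P2) = 42.6038
Closest: P0 and P1

Closest pair: (18.1, 2.9) and (28.3, -19.7), distance = 24.7952


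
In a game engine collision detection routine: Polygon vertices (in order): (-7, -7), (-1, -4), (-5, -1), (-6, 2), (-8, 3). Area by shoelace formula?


Shoelace sum: ((-7)*(-4) - (-1)*(-7)) + ((-1)*(-1) - (-5)*(-4)) + ((-5)*2 - (-6)*(-1)) + ((-6)*3 - (-8)*2) + ((-8)*(-7) - (-7)*3)
= 61
Area = |61|/2 = 30.5

30.5


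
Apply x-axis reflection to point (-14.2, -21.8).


Reflection over x-axis: (x,y) -> (x,-y)
(-14.2, -21.8) -> (-14.2, 21.8)

(-14.2, 21.8)


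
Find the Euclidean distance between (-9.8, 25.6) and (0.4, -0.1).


dx=10.2, dy=-25.7
d^2 = 10.2^2 + (-25.7)^2 = 764.53
d = sqrt(764.53) = 27.6501

27.6501


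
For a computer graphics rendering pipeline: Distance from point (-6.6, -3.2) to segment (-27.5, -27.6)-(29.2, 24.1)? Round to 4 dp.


Project P onto AB: t = 0.4155 (clamped to [0,1])
Closest point on segment: (-3.9398, -6.1174)
Distance: 3.9482

3.9482


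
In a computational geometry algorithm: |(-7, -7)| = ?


|u| = sqrt((-7)^2 + (-7)^2) = sqrt(98) = 9.8995

9.8995


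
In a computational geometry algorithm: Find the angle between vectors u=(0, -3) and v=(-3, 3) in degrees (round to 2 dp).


u.v = -9, |u| = sqrt(9) = 3, |v| = sqrt(18) = 4.2426
cos(theta) = u.v/(|u||v|) = -9/sqrt(162) = -0.707107
theta = acos(-0.707107) = 135 degrees

135 degrees


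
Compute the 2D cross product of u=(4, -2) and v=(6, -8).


u x v = u_x*v_y - u_y*v_x = 4*(-8) - (-2)*6
= (-32) - (-12) = -20

-20


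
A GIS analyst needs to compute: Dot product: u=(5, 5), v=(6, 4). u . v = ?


u . v = u_x*v_x + u_y*v_y = 5*6 + 5*4
= 30 + 20 = 50

50


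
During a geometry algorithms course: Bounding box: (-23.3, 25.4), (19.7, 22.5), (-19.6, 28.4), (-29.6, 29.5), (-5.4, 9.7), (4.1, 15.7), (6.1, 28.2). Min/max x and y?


x range: [-29.6, 19.7]
y range: [9.7, 29.5]
Bounding box: (-29.6,9.7) to (19.7,29.5)

(-29.6,9.7) to (19.7,29.5)


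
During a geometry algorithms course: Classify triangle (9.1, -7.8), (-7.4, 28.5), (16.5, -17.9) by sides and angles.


Side lengths squared: AB^2=1589.94, BC^2=2724.17, CA^2=156.77
Sorted: [156.77, 1589.94, 2724.17]
By sides: Scalene, By angles: Obtuse

Scalene, Obtuse


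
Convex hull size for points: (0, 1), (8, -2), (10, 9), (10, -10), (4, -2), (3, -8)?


Convex hull vertices (CCW): (0, 1), (3, -8), (10, -10), (10, 9)
Count = 4

4


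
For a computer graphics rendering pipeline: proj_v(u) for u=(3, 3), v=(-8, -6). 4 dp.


u.v = -42, |v| = sqrt(100) = 10
Scalar projection = u.v / |v| = -42 / sqrt(100) = -4.2

-4.2


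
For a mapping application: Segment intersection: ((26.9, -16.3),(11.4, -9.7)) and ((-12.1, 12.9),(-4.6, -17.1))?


Cross products: d1=951, d2=535.5, d3=-195.2, d4=220.3
d1*d2 < 0 and d3*d4 < 0? no

No, they don't intersect


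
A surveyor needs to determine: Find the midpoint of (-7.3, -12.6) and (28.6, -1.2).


M = (((-7.3)+28.6)/2, ((-12.6)+(-1.2))/2)
= (10.65, -6.9)

(10.65, -6.9)


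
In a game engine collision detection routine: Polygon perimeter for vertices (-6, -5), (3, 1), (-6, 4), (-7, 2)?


Sides: (-6, -5)->(3, 1): sqrt(117) = 10.816654, (3, 1)->(-6, 4): sqrt(90) = 9.486833, (-6, 4)->(-7, 2): sqrt(5) = 2.236068, (-7, 2)->(-6, -5): sqrt(50) = 7.071068
Sum = 29.610623
Perimeter = 29.6106

29.6106


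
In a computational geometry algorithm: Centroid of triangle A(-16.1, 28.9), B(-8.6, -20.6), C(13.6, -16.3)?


Centroid = ((x_A+x_B+x_C)/3, (y_A+y_B+y_C)/3)
= (((-16.1)+(-8.6)+13.6)/3, (28.9+(-20.6)+(-16.3))/3)
= (-3.7, -2.6667)

(-3.7, -2.6667)


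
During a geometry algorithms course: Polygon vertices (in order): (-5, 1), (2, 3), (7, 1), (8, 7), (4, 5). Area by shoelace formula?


Shoelace sum: ((-5)*3 - 2*1) + (2*1 - 7*3) + (7*7 - 8*1) + (8*5 - 4*7) + (4*1 - (-5)*5)
= 46
Area = |46|/2 = 23

23


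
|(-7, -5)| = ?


|u| = sqrt((-7)^2 + (-5)^2) = sqrt(74) = 8.6023

8.6023


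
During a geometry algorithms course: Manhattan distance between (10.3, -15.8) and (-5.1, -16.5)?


|10.3-(-5.1)| + |(-15.8)-(-16.5)| = 15.4 + 0.7 = 16.1

16.1


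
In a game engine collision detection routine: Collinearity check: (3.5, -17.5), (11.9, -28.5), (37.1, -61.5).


Cross product: (11.9-3.5)*((-61.5)-(-17.5)) - ((-28.5)-(-17.5))*(37.1-3.5)
= 0

Yes, collinear


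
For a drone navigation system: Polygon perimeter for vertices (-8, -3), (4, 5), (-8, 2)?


Sides: (-8, -3)->(4, 5): sqrt(208) = 14.422205, (4, 5)->(-8, 2): sqrt(153) = 12.369317, (-8, 2)->(-8, -3): sqrt(25) = 5
Sum = 31.791522
Perimeter = 31.7915

31.7915


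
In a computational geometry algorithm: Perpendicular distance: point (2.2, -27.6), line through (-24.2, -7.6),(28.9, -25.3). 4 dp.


|cross product| = 594.72
|line direction| = sqrt(3132.9) = 55.9723
Distance = 594.72/sqrt(3132.9) = 10.6253

10.6253


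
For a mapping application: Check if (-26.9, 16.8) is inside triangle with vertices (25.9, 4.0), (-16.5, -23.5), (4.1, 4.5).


Cross products: AB x AP = -1994.72, BC x BP = 1121.38, CA x CP = 252.64
All same sign? no

No, outside


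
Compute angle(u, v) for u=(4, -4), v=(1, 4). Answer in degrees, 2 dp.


u.v = -12, |u| = sqrt(32) = 5.6569, |v| = sqrt(17) = 4.1231
cos(theta) = u.v/(|u||v|) = -12/sqrt(544) = -0.514496
theta = acos(-0.514496) = 120.96 degrees

120.96 degrees


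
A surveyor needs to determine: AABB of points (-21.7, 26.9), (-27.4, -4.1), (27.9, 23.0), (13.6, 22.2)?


x range: [-27.4, 27.9]
y range: [-4.1, 26.9]
Bounding box: (-27.4,-4.1) to (27.9,26.9)

(-27.4,-4.1) to (27.9,26.9)


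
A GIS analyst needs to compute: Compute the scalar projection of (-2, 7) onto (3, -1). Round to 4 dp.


u.v = -13, |v| = sqrt(10) = 3.1623
Scalar projection = u.v / |v| = -13 / sqrt(10) = -4.111

-4.111


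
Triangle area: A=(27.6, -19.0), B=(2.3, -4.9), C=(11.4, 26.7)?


Area = |x_A(y_B-y_C) + x_B(y_C-y_A) + x_C(y_A-y_B)|/2
= |(-872.16) + 105.11 + (-160.74)|/2
= 927.79/2 = 463.895

463.895


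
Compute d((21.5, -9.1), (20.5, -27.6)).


dx=-1, dy=-18.5
d^2 = (-1)^2 + (-18.5)^2 = 343.25
d = sqrt(343.25) = 18.527

18.527


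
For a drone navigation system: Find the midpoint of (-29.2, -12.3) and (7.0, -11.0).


M = (((-29.2)+7)/2, ((-12.3)+(-11))/2)
= (-11.1, -11.65)

(-11.1, -11.65)


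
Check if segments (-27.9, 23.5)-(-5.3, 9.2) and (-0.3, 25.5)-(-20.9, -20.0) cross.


Cross products: d1=-1214.6, d2=108.28, d3=439.88, d4=-883
d1*d2 < 0 and d3*d4 < 0? yes

Yes, they intersect


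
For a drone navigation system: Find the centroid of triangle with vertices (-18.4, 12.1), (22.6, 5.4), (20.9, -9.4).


Centroid = ((x_A+x_B+x_C)/3, (y_A+y_B+y_C)/3)
= (((-18.4)+22.6+20.9)/3, (12.1+5.4+(-9.4))/3)
= (8.3667, 2.7)

(8.3667, 2.7)


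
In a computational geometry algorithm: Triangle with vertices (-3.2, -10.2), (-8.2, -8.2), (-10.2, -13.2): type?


Side lengths squared: AB^2=29, BC^2=29, CA^2=58
Sorted: [29, 29, 58]
By sides: Isosceles, By angles: Right

Isosceles, Right


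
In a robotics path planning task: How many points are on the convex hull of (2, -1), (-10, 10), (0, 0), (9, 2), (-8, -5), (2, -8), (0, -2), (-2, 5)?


Convex hull vertices (CCW): (-10, 10), (-8, -5), (2, -8), (9, 2)
Count = 4

4


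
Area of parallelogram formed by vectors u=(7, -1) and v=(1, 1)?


|u x v| = |7*1 - (-1)*1|
= |7 - (-1)| = 8

8


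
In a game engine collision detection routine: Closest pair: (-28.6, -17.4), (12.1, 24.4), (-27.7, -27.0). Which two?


d(P0,P1) = 58.3415, d(P0,P2) = 9.6421, d(P1,P2) = 65.0077
Closest: P0 and P2

Closest pair: (-28.6, -17.4) and (-27.7, -27.0), distance = 9.6421


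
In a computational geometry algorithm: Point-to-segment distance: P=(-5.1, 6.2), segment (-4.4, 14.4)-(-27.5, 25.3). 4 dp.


Project P onto AB: t = 0 (clamped to [0,1])
Closest point on segment: (-4.4, 14.4)
Distance: 8.2298

8.2298


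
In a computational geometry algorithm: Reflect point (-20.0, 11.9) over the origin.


Reflection over origin: (x,y) -> (-x,-y)
(-20, 11.9) -> (20, -11.9)

(20, -11.9)


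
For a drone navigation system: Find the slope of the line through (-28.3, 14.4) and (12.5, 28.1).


slope = (y2-y1)/(x2-x1) = (28.1-14.4)/(12.5-(-28.3)) = 13.7/40.8 = 0.3358

0.3358


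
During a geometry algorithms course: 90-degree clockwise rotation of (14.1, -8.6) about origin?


90° CW: (x,y) -> (y, -x)
(14.1,-8.6) -> (-8.6, -14.1)

(-8.6, -14.1)


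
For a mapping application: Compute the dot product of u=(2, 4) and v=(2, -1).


u . v = u_x*v_x + u_y*v_y = 2*2 + 4*(-1)
= 4 + (-4) = 0

0


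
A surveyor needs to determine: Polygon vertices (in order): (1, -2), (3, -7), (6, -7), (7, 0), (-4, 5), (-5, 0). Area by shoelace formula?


Shoelace sum: (1*(-7) - 3*(-2)) + (3*(-7) - 6*(-7)) + (6*0 - 7*(-7)) + (7*5 - (-4)*0) + ((-4)*0 - (-5)*5) + ((-5)*(-2) - 1*0)
= 139
Area = |139|/2 = 69.5

69.5


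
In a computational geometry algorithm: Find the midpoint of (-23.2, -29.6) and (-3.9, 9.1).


M = (((-23.2)+(-3.9))/2, ((-29.6)+9.1)/2)
= (-13.55, -10.25)

(-13.55, -10.25)


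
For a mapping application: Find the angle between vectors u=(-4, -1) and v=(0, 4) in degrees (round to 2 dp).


u.v = -4, |u| = sqrt(17) = 4.1231, |v| = sqrt(16) = 4
cos(theta) = u.v/(|u||v|) = -4/sqrt(272) = -0.242536
theta = acos(-0.242536) = 104.04 degrees

104.04 degrees


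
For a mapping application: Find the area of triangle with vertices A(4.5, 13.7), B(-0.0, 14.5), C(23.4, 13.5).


Area = |x_A(y_B-y_C) + x_B(y_C-y_A) + x_C(y_A-y_B)|/2
= |4.5 + 0 + (-18.72)|/2
= 14.22/2 = 7.11

7.11


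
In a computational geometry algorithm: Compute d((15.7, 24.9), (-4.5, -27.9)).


dx=-20.2, dy=-52.8
d^2 = (-20.2)^2 + (-52.8)^2 = 3195.88
d = sqrt(3195.88) = 56.5321

56.5321


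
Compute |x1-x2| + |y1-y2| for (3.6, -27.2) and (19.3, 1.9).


|3.6-19.3| + |(-27.2)-1.9| = 15.7 + 29.1 = 44.8

44.8


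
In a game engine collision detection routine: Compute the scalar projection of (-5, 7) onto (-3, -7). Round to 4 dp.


u.v = -34, |v| = sqrt(58) = 7.6158
Scalar projection = u.v / |v| = -34 / sqrt(58) = -4.4644

-4.4644


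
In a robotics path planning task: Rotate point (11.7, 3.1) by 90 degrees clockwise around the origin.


90° CW: (x,y) -> (y, -x)
(11.7,3.1) -> (3.1, -11.7)

(3.1, -11.7)


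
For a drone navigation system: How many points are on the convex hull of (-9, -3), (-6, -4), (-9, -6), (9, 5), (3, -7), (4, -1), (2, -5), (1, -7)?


Convex hull vertices (CCW): (-9, -6), (1, -7), (3, -7), (9, 5), (-9, -3)
Count = 5

5


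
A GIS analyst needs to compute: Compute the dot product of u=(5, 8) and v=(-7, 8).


u . v = u_x*v_x + u_y*v_y = 5*(-7) + 8*8
= (-35) + 64 = 29

29


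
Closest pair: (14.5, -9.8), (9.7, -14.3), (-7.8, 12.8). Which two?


d(P0,P1) = 6.5795, d(P0,P2) = 31.7498, d(P1,P2) = 32.2593
Closest: P0 and P1

Closest pair: (14.5, -9.8) and (9.7, -14.3), distance = 6.5795


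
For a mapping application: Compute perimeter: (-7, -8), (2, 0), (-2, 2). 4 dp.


Sides: (-7, -8)->(2, 0): sqrt(145) = 12.041595, (2, 0)->(-2, 2): sqrt(20) = 4.472136, (-2, 2)->(-7, -8): sqrt(125) = 11.18034
Sum = 27.694071
Perimeter = 27.6941

27.6941


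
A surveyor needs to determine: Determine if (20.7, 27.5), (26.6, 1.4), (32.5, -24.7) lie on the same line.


Cross product: (26.6-20.7)*((-24.7)-27.5) - (1.4-27.5)*(32.5-20.7)
= 0

Yes, collinear


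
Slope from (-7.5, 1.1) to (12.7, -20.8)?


slope = (y2-y1)/(x2-x1) = ((-20.8)-1.1)/(12.7-(-7.5)) = (-21.9)/20.2 = -1.0842

-1.0842


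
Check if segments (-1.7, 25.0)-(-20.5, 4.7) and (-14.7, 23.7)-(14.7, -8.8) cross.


Cross products: d1=460.72, d2=-747.1, d3=-239.46, d4=968.36
d1*d2 < 0 and d3*d4 < 0? yes

Yes, they intersect


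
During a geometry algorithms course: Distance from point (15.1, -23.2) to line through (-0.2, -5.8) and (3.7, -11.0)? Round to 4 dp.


|cross product| = 11.7
|line direction| = sqrt(42.25) = 6.5
Distance = 11.7/sqrt(42.25) = 1.8

1.8


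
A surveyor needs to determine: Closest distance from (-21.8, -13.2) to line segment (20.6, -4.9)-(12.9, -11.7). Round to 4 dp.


Project P onto AB: t = 1 (clamped to [0,1])
Closest point on segment: (12.9, -11.7)
Distance: 34.7324

34.7324


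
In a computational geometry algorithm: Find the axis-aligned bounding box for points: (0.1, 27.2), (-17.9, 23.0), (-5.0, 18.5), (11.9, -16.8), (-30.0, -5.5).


x range: [-30, 11.9]
y range: [-16.8, 27.2]
Bounding box: (-30,-16.8) to (11.9,27.2)

(-30,-16.8) to (11.9,27.2)


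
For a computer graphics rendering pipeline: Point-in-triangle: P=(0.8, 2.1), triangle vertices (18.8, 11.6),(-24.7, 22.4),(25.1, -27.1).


Cross products: AB x AP = 607.65, BC x BP = 251.31, CA x CP = 756.45
All same sign? yes

Yes, inside


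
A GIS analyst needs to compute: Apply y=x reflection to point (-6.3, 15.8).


Reflection over y=x: (x,y) -> (y,x)
(-6.3, 15.8) -> (15.8, -6.3)

(15.8, -6.3)


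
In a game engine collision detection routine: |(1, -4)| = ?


|u| = sqrt(1^2 + (-4)^2) = sqrt(17) = 4.1231

4.1231


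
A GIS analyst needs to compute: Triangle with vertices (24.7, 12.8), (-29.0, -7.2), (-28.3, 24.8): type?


Side lengths squared: AB^2=3283.69, BC^2=1024.49, CA^2=2953
Sorted: [1024.49, 2953, 3283.69]
By sides: Scalene, By angles: Acute

Scalene, Acute


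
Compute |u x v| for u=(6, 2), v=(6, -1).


|u x v| = |6*(-1) - 2*6|
= |(-6) - 12| = 18

18


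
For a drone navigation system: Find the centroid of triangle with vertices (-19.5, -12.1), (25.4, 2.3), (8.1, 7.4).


Centroid = ((x_A+x_B+x_C)/3, (y_A+y_B+y_C)/3)
= (((-19.5)+25.4+8.1)/3, ((-12.1)+2.3+7.4)/3)
= (4.6667, -0.8)

(4.6667, -0.8)


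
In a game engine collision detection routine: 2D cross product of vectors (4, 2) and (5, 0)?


u x v = u_x*v_y - u_y*v_x = 4*0 - 2*5
= 0 - 10 = -10

-10


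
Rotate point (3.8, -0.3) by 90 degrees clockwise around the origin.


90° CW: (x,y) -> (y, -x)
(3.8,-0.3) -> (-0.3, -3.8)

(-0.3, -3.8)


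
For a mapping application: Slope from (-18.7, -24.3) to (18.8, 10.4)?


slope = (y2-y1)/(x2-x1) = (10.4-(-24.3))/(18.8-(-18.7)) = 34.7/37.5 = 0.9253

0.9253


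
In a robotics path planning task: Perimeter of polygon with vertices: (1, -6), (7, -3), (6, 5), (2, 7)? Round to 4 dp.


Sides: (1, -6)->(7, -3): sqrt(45) = 6.708204, (7, -3)->(6, 5): sqrt(65) = 8.062258, (6, 5)->(2, 7): sqrt(20) = 4.472136, (2, 7)->(1, -6): sqrt(170) = 13.038405
Sum = 32.281003
Perimeter = 32.281

32.281


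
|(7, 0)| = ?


|u| = sqrt(7^2 + 0^2) = sqrt(49) = 7

7


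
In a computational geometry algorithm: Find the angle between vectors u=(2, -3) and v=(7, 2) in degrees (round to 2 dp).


u.v = 8, |u| = sqrt(13) = 3.6056, |v| = sqrt(53) = 7.2801
cos(theta) = u.v/(|u||v|) = 8/sqrt(689) = 0.304776
theta = acos(0.304776) = 72.26 degrees

72.26 degrees


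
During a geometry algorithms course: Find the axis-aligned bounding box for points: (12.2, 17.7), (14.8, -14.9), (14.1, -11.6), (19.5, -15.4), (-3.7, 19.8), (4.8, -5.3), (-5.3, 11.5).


x range: [-5.3, 19.5]
y range: [-15.4, 19.8]
Bounding box: (-5.3,-15.4) to (19.5,19.8)

(-5.3,-15.4) to (19.5,19.8)


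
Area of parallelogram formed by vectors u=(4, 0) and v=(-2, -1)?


|u x v| = |4*(-1) - 0*(-2)|
= |(-4) - 0| = 4

4


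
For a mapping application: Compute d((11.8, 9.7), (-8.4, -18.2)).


dx=-20.2, dy=-27.9
d^2 = (-20.2)^2 + (-27.9)^2 = 1186.45
d = sqrt(1186.45) = 34.4449

34.4449


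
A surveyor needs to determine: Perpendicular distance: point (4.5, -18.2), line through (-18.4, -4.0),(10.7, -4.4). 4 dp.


|cross product| = 404.06
|line direction| = sqrt(846.97) = 29.1027
Distance = 404.06/sqrt(846.97) = 13.8839

13.8839


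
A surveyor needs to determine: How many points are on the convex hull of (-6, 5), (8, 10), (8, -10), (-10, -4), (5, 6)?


Convex hull vertices (CCW): (-10, -4), (8, -10), (8, 10), (-6, 5)
Count = 4

4


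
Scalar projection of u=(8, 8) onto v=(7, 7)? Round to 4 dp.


u.v = 112, |v| = sqrt(98) = 9.8995
Scalar projection = u.v / |v| = 112 / sqrt(98) = 11.3137

11.3137


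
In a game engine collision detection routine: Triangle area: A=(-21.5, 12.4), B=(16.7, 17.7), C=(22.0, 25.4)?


Area = |x_A(y_B-y_C) + x_B(y_C-y_A) + x_C(y_A-y_B)|/2
= |165.55 + 217.1 + (-116.6)|/2
= 266.05/2 = 133.025

133.025


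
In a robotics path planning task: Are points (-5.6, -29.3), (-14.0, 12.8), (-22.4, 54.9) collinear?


Cross product: ((-14)-(-5.6))*(54.9-(-29.3)) - (12.8-(-29.3))*((-22.4)-(-5.6))
= 0

Yes, collinear


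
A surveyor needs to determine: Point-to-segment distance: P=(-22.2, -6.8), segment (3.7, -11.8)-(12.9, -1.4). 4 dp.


Project P onto AB: t = 0 (clamped to [0,1])
Closest point on segment: (3.7, -11.8)
Distance: 26.3782

26.3782


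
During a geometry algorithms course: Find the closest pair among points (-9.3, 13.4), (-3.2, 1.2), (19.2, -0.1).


d(P0,P1) = 13.64, d(P0,P2) = 31.5357, d(P1,P2) = 22.4377
Closest: P0 and P1

Closest pair: (-9.3, 13.4) and (-3.2, 1.2), distance = 13.64


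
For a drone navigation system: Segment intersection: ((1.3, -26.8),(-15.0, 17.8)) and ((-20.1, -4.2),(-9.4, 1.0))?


Cross products: d1=-353.1, d2=208.88, d3=586.06, d4=24.08
d1*d2 < 0 and d3*d4 < 0? no

No, they don't intersect


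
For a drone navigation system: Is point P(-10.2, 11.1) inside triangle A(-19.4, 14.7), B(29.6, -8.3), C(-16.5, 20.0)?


Cross products: AB x AP = 35.2, BC x BP = 232, CA x CP = 59.2
All same sign? yes

Yes, inside


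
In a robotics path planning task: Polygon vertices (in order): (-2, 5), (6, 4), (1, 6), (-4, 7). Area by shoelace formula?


Shoelace sum: ((-2)*4 - 6*5) + (6*6 - 1*4) + (1*7 - (-4)*6) + ((-4)*5 - (-2)*7)
= 19
Area = |19|/2 = 9.5

9.5


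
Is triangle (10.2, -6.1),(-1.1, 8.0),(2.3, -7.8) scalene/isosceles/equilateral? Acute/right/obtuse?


Side lengths squared: AB^2=326.5, BC^2=261.2, CA^2=65.3
Sorted: [65.3, 261.2, 326.5]
By sides: Scalene, By angles: Right

Scalene, Right


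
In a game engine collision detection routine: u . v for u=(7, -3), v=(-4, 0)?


u . v = u_x*v_x + u_y*v_y = 7*(-4) + (-3)*0
= (-28) + 0 = -28

-28


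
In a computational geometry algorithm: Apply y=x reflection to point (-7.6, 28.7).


Reflection over y=x: (x,y) -> (y,x)
(-7.6, 28.7) -> (28.7, -7.6)

(28.7, -7.6)


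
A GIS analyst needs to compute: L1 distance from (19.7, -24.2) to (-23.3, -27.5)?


|19.7-(-23.3)| + |(-24.2)-(-27.5)| = 43 + 3.3 = 46.3

46.3


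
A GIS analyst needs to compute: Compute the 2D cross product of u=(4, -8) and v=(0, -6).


u x v = u_x*v_y - u_y*v_x = 4*(-6) - (-8)*0
= (-24) - 0 = -24

-24


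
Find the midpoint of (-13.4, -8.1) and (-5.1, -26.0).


M = (((-13.4)+(-5.1))/2, ((-8.1)+(-26))/2)
= (-9.25, -17.05)

(-9.25, -17.05)


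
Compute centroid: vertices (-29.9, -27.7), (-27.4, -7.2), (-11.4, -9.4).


Centroid = ((x_A+x_B+x_C)/3, (y_A+y_B+y_C)/3)
= (((-29.9)+(-27.4)+(-11.4))/3, ((-27.7)+(-7.2)+(-9.4))/3)
= (-22.9, -14.7667)

(-22.9, -14.7667)


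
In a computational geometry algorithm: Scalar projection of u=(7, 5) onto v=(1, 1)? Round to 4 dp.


u.v = 12, |v| = sqrt(2) = 1.4142
Scalar projection = u.v / |v| = 12 / sqrt(2) = 8.4853

8.4853


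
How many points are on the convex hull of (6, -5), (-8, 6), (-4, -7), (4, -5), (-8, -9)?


Convex hull vertices (CCW): (-8, -9), (6, -5), (-8, 6)
Count = 3

3


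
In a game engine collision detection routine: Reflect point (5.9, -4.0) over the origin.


Reflection over origin: (x,y) -> (-x,-y)
(5.9, -4) -> (-5.9, 4)

(-5.9, 4)


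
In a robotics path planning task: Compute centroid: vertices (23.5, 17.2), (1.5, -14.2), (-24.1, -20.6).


Centroid = ((x_A+x_B+x_C)/3, (y_A+y_B+y_C)/3)
= ((23.5+1.5+(-24.1))/3, (17.2+(-14.2)+(-20.6))/3)
= (0.3, -5.8667)

(0.3, -5.8667)


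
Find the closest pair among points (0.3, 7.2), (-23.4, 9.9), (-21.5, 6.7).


d(P0,P1) = 23.8533, d(P0,P2) = 21.8057, d(P1,P2) = 3.7216
Closest: P1 and P2

Closest pair: (-23.4, 9.9) and (-21.5, 6.7), distance = 3.7216


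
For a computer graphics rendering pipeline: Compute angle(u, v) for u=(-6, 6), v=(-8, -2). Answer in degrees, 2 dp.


u.v = 36, |u| = sqrt(72) = 8.4853, |v| = sqrt(68) = 8.2462
cos(theta) = u.v/(|u||v|) = 36/sqrt(4896) = 0.514496
theta = acos(0.514496) = 59.04 degrees

59.04 degrees


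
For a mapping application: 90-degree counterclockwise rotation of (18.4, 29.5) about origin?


90° CCW: (x,y) -> (-y, x)
(18.4,29.5) -> (-29.5, 18.4)

(-29.5, 18.4)


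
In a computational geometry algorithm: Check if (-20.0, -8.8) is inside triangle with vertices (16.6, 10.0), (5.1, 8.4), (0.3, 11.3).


Cross products: AB x AP = 157.64, BC x BP = 155.35, CA x CP = -354.02
All same sign? no

No, outside


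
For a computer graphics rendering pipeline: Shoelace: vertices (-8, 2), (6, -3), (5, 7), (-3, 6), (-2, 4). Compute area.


Shoelace sum: ((-8)*(-3) - 6*2) + (6*7 - 5*(-3)) + (5*6 - (-3)*7) + ((-3)*4 - (-2)*6) + ((-2)*2 - (-8)*4)
= 148
Area = |148|/2 = 74

74


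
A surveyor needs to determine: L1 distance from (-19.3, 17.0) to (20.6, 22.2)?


|(-19.3)-20.6| + |17-22.2| = 39.9 + 5.2 = 45.1

45.1


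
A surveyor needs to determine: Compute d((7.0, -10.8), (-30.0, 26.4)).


dx=-37, dy=37.2
d^2 = (-37)^2 + 37.2^2 = 2752.84
d = sqrt(2752.84) = 52.4675

52.4675


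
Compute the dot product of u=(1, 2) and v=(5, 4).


u . v = u_x*v_x + u_y*v_y = 1*5 + 2*4
= 5 + 8 = 13

13


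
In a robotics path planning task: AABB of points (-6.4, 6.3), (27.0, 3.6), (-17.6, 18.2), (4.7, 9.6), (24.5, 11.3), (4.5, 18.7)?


x range: [-17.6, 27]
y range: [3.6, 18.7]
Bounding box: (-17.6,3.6) to (27,18.7)

(-17.6,3.6) to (27,18.7)


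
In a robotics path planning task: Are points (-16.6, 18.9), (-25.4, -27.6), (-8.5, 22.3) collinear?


Cross product: ((-25.4)-(-16.6))*(22.3-18.9) - ((-27.6)-18.9)*((-8.5)-(-16.6))
= 346.73

No, not collinear


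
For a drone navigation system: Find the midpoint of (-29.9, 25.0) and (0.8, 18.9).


M = (((-29.9)+0.8)/2, (25+18.9)/2)
= (-14.55, 21.95)

(-14.55, 21.95)


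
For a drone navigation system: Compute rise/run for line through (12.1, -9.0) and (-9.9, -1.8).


slope = (y2-y1)/(x2-x1) = ((-1.8)-(-9))/((-9.9)-12.1) = 7.2/(-22) = -0.3273

-0.3273


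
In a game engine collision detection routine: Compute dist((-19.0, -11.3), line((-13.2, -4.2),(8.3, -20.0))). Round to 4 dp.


|cross product| = 244.29
|line direction| = sqrt(711.89) = 26.6813
Distance = 244.29/sqrt(711.89) = 9.1559

9.1559
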